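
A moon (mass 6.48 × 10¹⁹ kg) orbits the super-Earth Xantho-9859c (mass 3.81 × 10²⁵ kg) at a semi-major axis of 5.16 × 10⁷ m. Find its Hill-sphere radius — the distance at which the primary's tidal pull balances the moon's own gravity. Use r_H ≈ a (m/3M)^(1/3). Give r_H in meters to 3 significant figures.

4.27 × 10⁵ m

r_H ≈ a (m/3M)^(1/3)
    = (5.16 × 10⁷) × (6.48 × 10¹⁹ / (3 × 3.81 × 10²⁵))^(1/3)
    = 4.27 × 10⁵ m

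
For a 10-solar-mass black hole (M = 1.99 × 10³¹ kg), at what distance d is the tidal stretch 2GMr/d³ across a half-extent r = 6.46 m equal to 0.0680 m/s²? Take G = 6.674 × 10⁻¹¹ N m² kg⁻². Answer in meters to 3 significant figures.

6.32 × 10⁷ m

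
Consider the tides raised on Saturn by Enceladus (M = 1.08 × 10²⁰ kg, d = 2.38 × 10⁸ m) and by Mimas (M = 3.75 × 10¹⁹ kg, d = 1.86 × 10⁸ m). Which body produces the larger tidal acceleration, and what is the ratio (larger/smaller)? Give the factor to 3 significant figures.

Tidal acceleration ∝ M/d³, so compare M/d³ for each.
Enceladus: (1.08 × 10²⁰) / (2.38 × 10⁸)³ = 8.011 × 10⁻⁶
Mimas: (3.75 × 10¹⁹) / (1.86 × 10⁸)³ = 5.828 × 10⁻⁶
Ratio (larger/smaller) = 1.37

Enceladus, by a factor of ≈ 1.37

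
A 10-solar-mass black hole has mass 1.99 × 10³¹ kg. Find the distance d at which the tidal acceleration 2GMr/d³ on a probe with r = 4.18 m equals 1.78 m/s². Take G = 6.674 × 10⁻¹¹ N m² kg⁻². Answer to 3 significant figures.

1.84 × 10⁷ m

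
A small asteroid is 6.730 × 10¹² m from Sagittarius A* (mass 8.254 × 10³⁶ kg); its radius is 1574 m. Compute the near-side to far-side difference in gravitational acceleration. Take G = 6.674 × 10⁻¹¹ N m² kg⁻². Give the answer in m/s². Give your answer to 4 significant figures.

1.138 × 10⁻⁸ m/s²

a_tidal = 4GMr/d³
        = 4 × (6.674 × 10⁻¹¹) × (8.254 × 10³⁶) × (1574) / (6.730 × 10¹²)³
        = 1.138 × 10⁻⁸ m/s²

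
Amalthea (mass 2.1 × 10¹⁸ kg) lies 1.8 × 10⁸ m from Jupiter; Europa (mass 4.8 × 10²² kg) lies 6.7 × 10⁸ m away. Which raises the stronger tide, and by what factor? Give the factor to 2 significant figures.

Tidal stretch scales as M/d³; compute that for each body.
Amalthea: (2.1 × 10¹⁸) / (1.8 × 10⁸)³ = 3.601 × 10⁻⁷
Europa: (4.8 × 10²²) / (6.7 × 10⁸)³ = 1.596 × 10⁻⁴
Ratio (larger/smaller) = 440

Europa, by a factor of ≈ 440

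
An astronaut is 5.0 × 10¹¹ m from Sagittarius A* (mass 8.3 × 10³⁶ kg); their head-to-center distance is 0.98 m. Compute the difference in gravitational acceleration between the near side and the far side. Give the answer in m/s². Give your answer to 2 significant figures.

Δg = 4GMr/d³
   = 4 × (6.674 × 10⁻¹¹) × (8.3 × 10³⁶) × (0.98) / (5.0 × 10¹¹)³
   = 1.7 × 10⁻⁸ m/s²

1.7 × 10⁻⁸ m/s²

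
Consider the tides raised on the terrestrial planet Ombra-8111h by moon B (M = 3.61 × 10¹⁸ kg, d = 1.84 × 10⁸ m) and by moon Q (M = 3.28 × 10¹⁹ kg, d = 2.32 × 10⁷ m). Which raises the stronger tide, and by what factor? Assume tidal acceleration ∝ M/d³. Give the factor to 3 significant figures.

Tidal acceleration ∝ M/d³, so compare M/d³ for each.
Moon B: (3.61 × 10¹⁸) / (1.84 × 10⁸)³ = 5.795 × 10⁻⁷
Moon Q: (3.28 × 10¹⁹) / (2.32 × 10⁷)³ = 2.627 × 10⁻³
Ratio (larger/smaller) = 4530

Moon Q, by a factor of ≈ 4530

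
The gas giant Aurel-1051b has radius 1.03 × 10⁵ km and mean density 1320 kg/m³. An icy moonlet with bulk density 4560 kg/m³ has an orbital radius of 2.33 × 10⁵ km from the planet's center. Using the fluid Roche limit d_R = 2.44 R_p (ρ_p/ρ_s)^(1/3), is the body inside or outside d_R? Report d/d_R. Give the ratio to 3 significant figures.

outside; d/d_R ≈ 1.40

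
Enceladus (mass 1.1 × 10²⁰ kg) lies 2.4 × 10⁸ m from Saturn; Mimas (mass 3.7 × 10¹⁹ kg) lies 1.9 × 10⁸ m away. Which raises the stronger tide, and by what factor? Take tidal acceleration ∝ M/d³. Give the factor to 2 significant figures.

Tidal stretch scales as M/d³; compute that for each body.
Enceladus: (1.1 × 10²⁰) / (2.4 × 10⁸)³ = 7.957 × 10⁻⁶
Mimas: (3.7 × 10¹⁹) / (1.9 × 10⁸)³ = 5.394 × 10⁻⁶
Ratio (larger/smaller) = 1.5

Enceladus, by a factor of ≈ 1.5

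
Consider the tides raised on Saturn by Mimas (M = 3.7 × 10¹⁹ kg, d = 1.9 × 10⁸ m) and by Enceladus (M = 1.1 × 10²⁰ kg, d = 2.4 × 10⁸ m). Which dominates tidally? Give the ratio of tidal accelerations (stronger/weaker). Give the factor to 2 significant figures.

Compare M/d³ for the two perturbers:
Mimas: (3.7 × 10¹⁹) / (1.9 × 10⁸)³ = 5.394 × 10⁻⁶
Enceladus: (1.1 × 10²⁰) / (2.4 × 10⁸)³ = 7.957 × 10⁻⁶
Ratio (larger/smaller) = 1.5

Enceladus, by a factor of ≈ 1.5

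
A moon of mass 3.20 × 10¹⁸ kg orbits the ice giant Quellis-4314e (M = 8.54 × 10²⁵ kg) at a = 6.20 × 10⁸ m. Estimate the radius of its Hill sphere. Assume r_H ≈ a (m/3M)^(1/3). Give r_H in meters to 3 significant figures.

r_H ≈ a (m/3M)^(1/3)
    = (6.20 × 10⁸) × (3.20 × 10¹⁸ / (3 × 8.54 × 10²⁵))^(1/3)
    = 1.44 × 10⁶ m

1.44 × 10⁶ m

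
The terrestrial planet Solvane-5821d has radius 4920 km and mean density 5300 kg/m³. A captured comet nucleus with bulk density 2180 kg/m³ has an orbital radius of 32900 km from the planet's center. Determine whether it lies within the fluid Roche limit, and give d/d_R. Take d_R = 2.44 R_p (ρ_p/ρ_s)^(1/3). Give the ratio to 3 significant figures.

d_R = 2.44 × (4920 km) × (5300/2180)^(1/3) = 16140 km
d/d_R = (32900) / (16140) = 2.04
Since d/d_R > 1, the body is outside the Roche limit.

outside; d/d_R ≈ 2.04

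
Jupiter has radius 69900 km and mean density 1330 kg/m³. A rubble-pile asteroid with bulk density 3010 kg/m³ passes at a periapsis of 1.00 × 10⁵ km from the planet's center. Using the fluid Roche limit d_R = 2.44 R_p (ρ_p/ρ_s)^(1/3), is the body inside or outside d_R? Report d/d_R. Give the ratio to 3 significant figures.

d_R = 2.44 × (69900 km) × (1330/3010)^(1/3) = 1.299 × 10⁵ km
d/d_R = (1.00 × 10⁵) / (1.299 × 10⁵) = 0.770
Since d/d_R < 1, the body is inside the Roche limit.

inside; d/d_R ≈ 0.770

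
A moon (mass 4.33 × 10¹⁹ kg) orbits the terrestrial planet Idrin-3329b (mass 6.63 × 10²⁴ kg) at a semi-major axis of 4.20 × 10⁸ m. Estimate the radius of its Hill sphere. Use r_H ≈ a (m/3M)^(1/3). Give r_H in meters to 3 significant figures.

5.44 × 10⁶ m

r_H ≈ a (m/3M)^(1/3)
    = (4.20 × 10⁸) × (4.33 × 10¹⁹ / (3 × 6.63 × 10²⁴))^(1/3)
    = 5.44 × 10⁶ m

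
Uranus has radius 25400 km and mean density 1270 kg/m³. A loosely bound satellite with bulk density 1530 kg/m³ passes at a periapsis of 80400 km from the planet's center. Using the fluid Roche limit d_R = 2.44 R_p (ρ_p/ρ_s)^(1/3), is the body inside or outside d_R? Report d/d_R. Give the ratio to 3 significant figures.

outside; d/d_R ≈ 1.38

d_R = 2.44 × (25400 km) × (1270/1530)^(1/3) = 58250 km
d/d_R = (80400) / (58250) = 1.38
Since d/d_R > 1, the body is outside the Roche limit.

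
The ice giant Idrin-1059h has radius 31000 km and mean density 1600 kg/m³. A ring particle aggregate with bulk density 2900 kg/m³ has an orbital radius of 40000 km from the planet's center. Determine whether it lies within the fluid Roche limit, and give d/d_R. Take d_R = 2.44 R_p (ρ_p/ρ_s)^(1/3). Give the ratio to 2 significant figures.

d_R = 2.44 × (31000 km) × (1600/2900)^(1/3) = 62040 km
d/d_R = (40000) / (62040) = 0.64
Since d/d_R < 1, the body is inside the Roche limit.

inside; d/d_R ≈ 0.64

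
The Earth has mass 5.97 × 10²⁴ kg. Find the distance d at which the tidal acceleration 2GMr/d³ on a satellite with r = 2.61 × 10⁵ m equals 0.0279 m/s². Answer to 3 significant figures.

2GMr/d³ = a_tidal  ⇒  d = (2GMr / a_tidal)^(1/3)
d = (2 × 6.674×10⁻¹¹ × (5.97 × 10²⁴) × (2.61 × 10⁵) / (0.0279))^(1/3)
  = 1.95 × 10⁷ m

1.95 × 10⁷ m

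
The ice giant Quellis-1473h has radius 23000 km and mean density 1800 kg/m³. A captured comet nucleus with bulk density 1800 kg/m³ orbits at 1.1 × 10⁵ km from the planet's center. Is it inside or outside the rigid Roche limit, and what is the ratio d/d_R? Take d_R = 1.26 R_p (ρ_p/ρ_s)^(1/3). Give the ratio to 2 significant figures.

d_R = 1.26 × (23000 km) × (1800/1800)^(1/3) = 28980 km
d/d_R = (1.1 × 10⁵) / (28980) = 3.8
Since d/d_R > 1, the body is outside the Roche limit.

outside; d/d_R ≈ 3.8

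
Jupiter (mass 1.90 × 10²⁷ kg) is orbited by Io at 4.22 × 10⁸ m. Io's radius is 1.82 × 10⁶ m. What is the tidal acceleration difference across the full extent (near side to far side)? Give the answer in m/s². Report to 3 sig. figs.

1.23 × 10⁻² m/s²

Δa = 4GMr/d³
   = 4 × (6.674 × 10⁻¹¹) × (1.90 × 10²⁷) × (1.82 × 10⁶) / (4.22 × 10⁸)³
   = 1.23 × 10⁻² m/s²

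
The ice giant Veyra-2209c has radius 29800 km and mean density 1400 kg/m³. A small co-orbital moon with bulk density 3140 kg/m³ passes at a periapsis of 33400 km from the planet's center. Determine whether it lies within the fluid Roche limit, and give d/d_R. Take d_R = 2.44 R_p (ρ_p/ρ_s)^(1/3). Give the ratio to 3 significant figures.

inside; d/d_R ≈ 0.601

d_R = 2.44 × (29800 km) × (1400/3140)^(1/3) = 55550 km
d/d_R = (33400) / (55550) = 0.601
Since d/d_R < 1, the body is inside the Roche limit.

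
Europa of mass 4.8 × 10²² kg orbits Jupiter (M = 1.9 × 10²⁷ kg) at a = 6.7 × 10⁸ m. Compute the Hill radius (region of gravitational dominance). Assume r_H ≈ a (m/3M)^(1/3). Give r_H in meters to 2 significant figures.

1.4 × 10⁷ m

r_H ≈ a (m/3M)^(1/3)
    = (6.7 × 10⁸) × (4.8 × 10²² / (3 × 1.9 × 10²⁷))^(1/3)
    = 1.4 × 10⁷ m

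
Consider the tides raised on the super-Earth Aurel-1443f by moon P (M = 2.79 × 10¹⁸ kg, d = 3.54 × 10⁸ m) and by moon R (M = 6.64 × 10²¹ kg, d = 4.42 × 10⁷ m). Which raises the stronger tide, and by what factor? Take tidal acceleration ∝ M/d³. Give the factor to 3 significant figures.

Moon R, by a factor of ≈ 1.22 × 10⁶

Tidal stretch scales as M/d³; compute that for each body.
Moon P: (2.79 × 10¹⁸) / (3.54 × 10⁸)³ = 6.289 × 10⁻⁸
Moon R: (6.64 × 10²¹) / (4.42 × 10⁷)³ = 7.690 × 10⁻²
Ratio (larger/smaller) = 1.22 × 10⁶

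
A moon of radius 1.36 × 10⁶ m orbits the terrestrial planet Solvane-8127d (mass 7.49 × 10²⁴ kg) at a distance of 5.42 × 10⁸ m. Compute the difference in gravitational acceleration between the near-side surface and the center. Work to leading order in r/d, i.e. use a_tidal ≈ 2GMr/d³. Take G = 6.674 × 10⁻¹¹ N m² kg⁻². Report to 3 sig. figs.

8.54 × 10⁻⁶ m/s²

a_tidal = 2GMr/d³
        = 2 × (6.674 × 10⁻¹¹) × (7.49 × 10²⁴) × (1.36 × 10⁶) / (5.42 × 10⁸)³
        = 8.54 × 10⁻⁶ m/s²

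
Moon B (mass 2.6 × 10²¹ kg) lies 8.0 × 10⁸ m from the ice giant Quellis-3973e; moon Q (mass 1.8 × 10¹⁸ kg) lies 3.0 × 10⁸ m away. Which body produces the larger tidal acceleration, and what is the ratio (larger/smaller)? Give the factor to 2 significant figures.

The tide-raising term goes as M/d³ (the gradient of a 1/d² field).
Moon B: (2.6 × 10²¹) / (8.0 × 10⁸)³ = 5.078 × 10⁻⁶
Moon Q: (1.8 × 10¹⁸) / (3.0 × 10⁸)³ = 6.667 × 10⁻⁸
Ratio (larger/smaller) = 76

Moon B, by a factor of ≈ 76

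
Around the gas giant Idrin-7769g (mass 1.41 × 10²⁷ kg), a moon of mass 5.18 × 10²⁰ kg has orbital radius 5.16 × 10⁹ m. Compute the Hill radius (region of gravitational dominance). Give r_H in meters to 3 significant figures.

r_H ≈ a (m/3M)^(1/3)
    = (5.16 × 10⁹) × (5.18 × 10²⁰ / (3 × 1.41 × 10²⁷))^(1/3)
    = 2.56 × 10⁷ m

2.56 × 10⁷ m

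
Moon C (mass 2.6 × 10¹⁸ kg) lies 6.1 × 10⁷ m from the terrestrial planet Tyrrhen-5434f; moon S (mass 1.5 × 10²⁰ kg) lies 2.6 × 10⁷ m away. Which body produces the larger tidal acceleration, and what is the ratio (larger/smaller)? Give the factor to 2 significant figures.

Moon S, by a factor of ≈ 750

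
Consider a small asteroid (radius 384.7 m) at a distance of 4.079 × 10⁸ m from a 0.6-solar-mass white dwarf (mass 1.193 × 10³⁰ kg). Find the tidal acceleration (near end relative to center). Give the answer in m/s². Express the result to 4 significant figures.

9.026 × 10⁻⁴ m/s²

Δa = 2GMr/d³
   = 2 × (6.674 × 10⁻¹¹) × (1.193 × 10³⁰) × (384.7) / (4.079 × 10⁸)³
   = 9.026 × 10⁻⁴ m/s²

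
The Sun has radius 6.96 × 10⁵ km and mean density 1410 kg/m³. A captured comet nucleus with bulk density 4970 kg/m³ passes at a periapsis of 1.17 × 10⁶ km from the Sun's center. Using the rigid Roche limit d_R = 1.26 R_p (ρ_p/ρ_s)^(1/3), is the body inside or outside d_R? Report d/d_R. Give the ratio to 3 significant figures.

outside; d/d_R ≈ 2.03

d_R = 1.26 × (6.96 × 10⁵ km) × (1410/4970)^(1/3) = 5.762 × 10⁵ km
d/d_R = (1.17 × 10⁶) / (5.762 × 10⁵) = 2.03
Since d/d_R > 1, the body is outside the Roche limit.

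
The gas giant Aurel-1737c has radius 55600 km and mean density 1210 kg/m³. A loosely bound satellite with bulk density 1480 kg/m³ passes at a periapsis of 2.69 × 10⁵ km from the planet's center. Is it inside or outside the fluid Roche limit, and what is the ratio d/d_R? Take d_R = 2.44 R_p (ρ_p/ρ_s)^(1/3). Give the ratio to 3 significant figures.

d_R = 2.44 × (55600 km) × (1210/1480)^(1/3) = 1.269 × 10⁵ km
d/d_R = (2.69 × 10⁵) / (1.269 × 10⁵) = 2.12
Since d/d_R > 1, the body is outside the Roche limit.

outside; d/d_R ≈ 2.12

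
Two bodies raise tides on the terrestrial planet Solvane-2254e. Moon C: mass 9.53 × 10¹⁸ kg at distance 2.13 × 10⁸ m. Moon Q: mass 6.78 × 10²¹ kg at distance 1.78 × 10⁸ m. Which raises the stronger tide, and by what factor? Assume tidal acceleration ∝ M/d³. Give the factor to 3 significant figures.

Moon Q, by a factor of ≈ 1220

Compare M/d³ for the two perturbers:
Moon C: (9.53 × 10¹⁸) / (2.13 × 10⁸)³ = 9.862 × 10⁻⁷
Moon Q: (6.78 × 10²¹) / (1.78 × 10⁸)³ = 1.202 × 10⁻³
Ratio (larger/smaller) = 1220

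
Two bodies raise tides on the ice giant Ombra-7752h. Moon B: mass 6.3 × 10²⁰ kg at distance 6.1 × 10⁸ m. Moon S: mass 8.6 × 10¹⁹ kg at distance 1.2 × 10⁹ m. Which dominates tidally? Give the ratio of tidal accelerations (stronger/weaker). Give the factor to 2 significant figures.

Tidal stretch scales as M/d³; compute that for each body.
Moon B: (6.3 × 10²⁰) / (6.1 × 10⁸)³ = 2.776 × 10⁻⁶
Moon S: (8.6 × 10¹⁹) / (1.2 × 10⁹)³ = 4.977 × 10⁻⁸
Ratio (larger/smaller) = 56

Moon B, by a factor of ≈ 56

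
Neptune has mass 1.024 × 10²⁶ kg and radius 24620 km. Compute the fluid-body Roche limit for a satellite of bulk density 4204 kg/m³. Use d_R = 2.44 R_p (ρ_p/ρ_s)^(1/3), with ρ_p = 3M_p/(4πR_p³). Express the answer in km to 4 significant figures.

ρ_p = 3M_p/(4πR_p³) = 3 × (1.024 × 10²⁶) / (4π × (2.462 × 10⁷ m)³) = 1638 kg/m³
d_R = 2.44 × 24620 km × (1638/4204)^(1/3)
    = 43880 km

43880 km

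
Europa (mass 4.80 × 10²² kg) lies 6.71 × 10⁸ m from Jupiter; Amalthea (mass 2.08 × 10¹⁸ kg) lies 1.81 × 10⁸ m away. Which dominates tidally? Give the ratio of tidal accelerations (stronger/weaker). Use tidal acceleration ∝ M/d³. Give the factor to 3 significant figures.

Tidal acceleration ∝ M/d³, so compare M/d³ for each.
Europa: (4.80 × 10²²) / (6.71 × 10⁸)³ = 1.589 × 10⁻⁴
Amalthea: (2.08 × 10¹⁸) / (1.81 × 10⁸)³ = 3.508 × 10⁻⁷
Ratio (larger/smaller) = 453

Europa, by a factor of ≈ 453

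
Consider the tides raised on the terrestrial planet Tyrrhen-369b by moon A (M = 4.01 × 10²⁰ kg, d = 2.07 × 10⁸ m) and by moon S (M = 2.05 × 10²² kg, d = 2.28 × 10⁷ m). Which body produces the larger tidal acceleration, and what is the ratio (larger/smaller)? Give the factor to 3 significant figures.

Moon S, by a factor of ≈ 38300

Tidal stretch scales as M/d³; compute that for each body.
Moon A: (4.01 × 10²⁰) / (2.07 × 10⁸)³ = 4.521 × 10⁻⁵
Moon S: (2.05 × 10²²) / (2.28 × 10⁷)³ = 1.730
Ratio (larger/smaller) = 38300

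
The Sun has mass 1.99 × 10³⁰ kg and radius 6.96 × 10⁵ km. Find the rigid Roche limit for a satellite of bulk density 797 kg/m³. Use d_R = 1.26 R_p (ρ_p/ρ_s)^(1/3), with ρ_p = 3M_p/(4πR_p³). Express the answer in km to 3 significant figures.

ρ_p = 3M_p/(4πR_p³) = 3 × (1.99 × 10³⁰) / (4π × (6.96 × 10⁸ m)³) = 1410 kg/m³
d_R = 1.26 × 6.96 × 10⁵ km × (1410/797)^(1/3)
    = 1.06 × 10⁶ km

1.06 × 10⁶ km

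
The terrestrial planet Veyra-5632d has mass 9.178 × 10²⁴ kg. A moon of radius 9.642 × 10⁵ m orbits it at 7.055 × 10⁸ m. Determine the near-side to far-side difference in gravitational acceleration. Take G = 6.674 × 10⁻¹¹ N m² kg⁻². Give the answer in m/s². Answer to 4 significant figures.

The field gradient is 2GM/d³; across the full diameter 2r the difference is 4GMr/d³.
a_tidal = 4GMr/d³
        = 4 × (6.674 × 10⁻¹¹) × (9.178 × 10²⁴) × (9.642 × 10⁵) / (7.055 × 10⁸)³
        = 6.728 × 10⁻⁶ m/s²

6.728 × 10⁻⁶ m/s²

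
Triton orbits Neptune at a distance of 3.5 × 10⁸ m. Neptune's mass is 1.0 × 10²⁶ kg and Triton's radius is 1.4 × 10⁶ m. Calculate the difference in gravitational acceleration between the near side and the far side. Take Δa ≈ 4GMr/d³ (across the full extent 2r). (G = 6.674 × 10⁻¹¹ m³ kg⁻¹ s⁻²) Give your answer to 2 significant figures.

The field gradient is 2GM/d³; across the full diameter 2r the difference is 4GMr/d³.
Δg = 4GMr/d³
   = 4 × (6.674 × 10⁻¹¹) × (1.0 × 10²⁶) × (1.4 × 10⁶) / (3.5 × 10⁸)³
   = 8.7 × 10⁻⁴ m/s²

8.7 × 10⁻⁴ m/s²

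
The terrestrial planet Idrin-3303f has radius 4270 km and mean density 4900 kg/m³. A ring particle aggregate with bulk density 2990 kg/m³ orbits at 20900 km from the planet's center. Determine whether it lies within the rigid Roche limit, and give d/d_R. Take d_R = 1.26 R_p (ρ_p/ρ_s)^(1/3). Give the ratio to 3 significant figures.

outside; d/d_R ≈ 3.29

d_R = 1.26 × (4270 km) × (4900/2990)^(1/3) = 6343 km
d/d_R = (20900) / (6343) = 3.29
Since d/d_R > 1, the body is outside the Roche limit.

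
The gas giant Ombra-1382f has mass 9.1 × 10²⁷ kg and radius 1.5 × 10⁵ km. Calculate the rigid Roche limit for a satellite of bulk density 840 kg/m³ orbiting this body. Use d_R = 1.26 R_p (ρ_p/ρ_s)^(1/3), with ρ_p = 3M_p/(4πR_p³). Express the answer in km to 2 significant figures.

1.7 × 10⁵ km

ρ_p = 3M_p/(4πR_p³) = 3 × (9.1 × 10²⁷) / (4π × (1.5 × 10⁸ m)³) = 640 kg/m³
d_R = 1.26 × 1.5 × 10⁵ km × (640/840)^(1/3)
    = 1.7 × 10⁵ km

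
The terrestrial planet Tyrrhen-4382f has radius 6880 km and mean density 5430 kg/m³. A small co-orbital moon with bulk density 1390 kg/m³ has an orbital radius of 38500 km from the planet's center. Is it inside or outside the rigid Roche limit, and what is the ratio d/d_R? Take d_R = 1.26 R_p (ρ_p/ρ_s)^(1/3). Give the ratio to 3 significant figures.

outside; d/d_R ≈ 2.82

d_R = 1.26 × (6880 km) × (5430/1390)^(1/3) = 13650 km
d/d_R = (38500) / (13650) = 2.82
Since d/d_R > 1, the body is outside the Roche limit.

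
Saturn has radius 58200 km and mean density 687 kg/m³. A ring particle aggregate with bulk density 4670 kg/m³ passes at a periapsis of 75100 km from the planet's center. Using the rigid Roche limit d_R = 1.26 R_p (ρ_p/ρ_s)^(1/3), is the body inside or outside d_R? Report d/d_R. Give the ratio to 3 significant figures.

outside; d/d_R ≈ 1.94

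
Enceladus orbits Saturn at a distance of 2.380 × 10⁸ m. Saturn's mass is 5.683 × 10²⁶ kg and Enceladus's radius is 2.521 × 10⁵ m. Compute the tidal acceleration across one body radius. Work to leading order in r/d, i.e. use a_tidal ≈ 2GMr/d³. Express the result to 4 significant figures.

1.419 × 10⁻³ m/s²

Differencing GM/(d−r)² and GM/d² to first order in r/d gives 2GMr/d³.
a_tidal = 2GMr/d³
        = 2 × (6.674 × 10⁻¹¹) × (5.683 × 10²⁶) × (2.521 × 10⁵) / (2.380 × 10⁸)³
        = 1.419 × 10⁻³ m/s²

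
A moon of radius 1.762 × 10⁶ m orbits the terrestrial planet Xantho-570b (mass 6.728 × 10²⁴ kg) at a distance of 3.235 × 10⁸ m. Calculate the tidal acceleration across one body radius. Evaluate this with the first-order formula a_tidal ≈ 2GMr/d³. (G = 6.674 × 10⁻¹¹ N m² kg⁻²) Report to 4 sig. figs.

The tidal stretch is the gradient of GM/d² times the body's extent r, hence the 1/d³ dependence.
Δg = 2GMr/d³
   = 2 × (6.674 × 10⁻¹¹) × (6.728 × 10²⁴) × (1.762 × 10⁶) / (3.235 × 10⁸)³
   = 4.674 × 10⁻⁵ m/s²

4.674 × 10⁻⁵ m/s²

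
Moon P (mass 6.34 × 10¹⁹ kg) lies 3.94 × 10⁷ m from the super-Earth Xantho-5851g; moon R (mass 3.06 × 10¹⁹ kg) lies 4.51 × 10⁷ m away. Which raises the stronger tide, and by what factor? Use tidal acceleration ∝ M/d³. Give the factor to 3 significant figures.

The tide-raising term goes as M/d³ (the gradient of a 1/d² field).
Moon P: (6.34 × 10¹⁹) / (3.94 × 10⁷)³ = 1.037 × 10⁻³
Moon R: (3.06 × 10¹⁹) / (4.51 × 10⁷)³ = 3.336 × 10⁻⁴
Ratio (larger/smaller) = 3.11

Moon P, by a factor of ≈ 3.11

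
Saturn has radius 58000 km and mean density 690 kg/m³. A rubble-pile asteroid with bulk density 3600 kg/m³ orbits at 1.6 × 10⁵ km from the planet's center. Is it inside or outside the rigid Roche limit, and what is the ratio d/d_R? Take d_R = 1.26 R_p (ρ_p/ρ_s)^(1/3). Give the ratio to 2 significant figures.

d_R = 1.26 × (58000 km) × (690/3600)^(1/3) = 42140 km
d/d_R = (1.6 × 10⁵) / (42140) = 3.8
Since d/d_R > 1, the body is outside the Roche limit.

outside; d/d_R ≈ 3.8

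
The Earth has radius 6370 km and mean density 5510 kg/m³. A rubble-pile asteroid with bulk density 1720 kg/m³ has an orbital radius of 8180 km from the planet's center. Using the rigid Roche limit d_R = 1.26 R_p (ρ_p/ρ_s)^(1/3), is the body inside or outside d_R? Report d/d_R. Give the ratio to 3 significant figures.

d_R = 1.26 × (6370 km) × (5510/1720)^(1/3) = 11830 km
d/d_R = (8180) / (11830) = 0.691
Since d/d_R < 1, the body is inside the Roche limit.

inside; d/d_R ≈ 0.691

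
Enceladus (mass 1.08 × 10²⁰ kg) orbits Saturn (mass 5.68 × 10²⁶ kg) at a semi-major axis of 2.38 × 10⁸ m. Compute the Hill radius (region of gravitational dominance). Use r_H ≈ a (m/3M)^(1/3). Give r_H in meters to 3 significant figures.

r_H ≈ a (m/3M)^(1/3)
    = (2.38 × 10⁸) × (1.08 × 10²⁰ / (3 × 5.68 × 10²⁶))^(1/3)
    = 9.49 × 10⁵ m

9.49 × 10⁵ m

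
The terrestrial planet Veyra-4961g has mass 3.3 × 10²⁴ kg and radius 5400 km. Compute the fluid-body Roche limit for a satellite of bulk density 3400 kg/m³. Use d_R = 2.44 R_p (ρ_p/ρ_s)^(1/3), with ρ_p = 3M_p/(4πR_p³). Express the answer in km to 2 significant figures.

ρ_p = 3M_p/(4πR_p³) = 3 × (3.3 × 10²⁴) / (4π × (5.4 × 10⁶ m)³) = 5000 kg/m³
d_R = 2.44 × 5400 km × (5000/3400)^(1/3)
    = 15000 km

15000 km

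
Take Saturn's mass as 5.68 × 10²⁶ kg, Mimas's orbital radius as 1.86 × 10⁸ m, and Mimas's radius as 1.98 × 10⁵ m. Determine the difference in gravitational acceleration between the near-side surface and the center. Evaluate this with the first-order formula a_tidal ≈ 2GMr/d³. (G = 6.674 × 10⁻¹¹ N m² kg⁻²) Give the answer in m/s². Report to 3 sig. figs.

The tidal stretch is the gradient of GM/d² times the body's extent r, hence the 1/d³ dependence.
Δg = 2GMr/d³
   = 2 × (6.674 × 10⁻¹¹) × (5.68 × 10²⁶) × (1.98 × 10⁵) / (1.86 × 10⁸)³
   = 2.33 × 10⁻³ m/s²

2.33 × 10⁻³ m/s²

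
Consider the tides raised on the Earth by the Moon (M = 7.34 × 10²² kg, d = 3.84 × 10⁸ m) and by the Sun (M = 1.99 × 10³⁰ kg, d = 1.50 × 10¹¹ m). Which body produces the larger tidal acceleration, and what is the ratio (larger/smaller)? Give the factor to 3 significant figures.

The Moon, by a factor of ≈ 2.20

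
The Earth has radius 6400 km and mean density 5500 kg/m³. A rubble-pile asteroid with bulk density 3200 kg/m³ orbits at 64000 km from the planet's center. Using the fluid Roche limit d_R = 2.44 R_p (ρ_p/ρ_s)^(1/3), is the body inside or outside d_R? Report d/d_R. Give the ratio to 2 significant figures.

outside; d/d_R ≈ 3.4

d_R = 2.44 × (6400 km) × (5500/3200)^(1/3) = 18710 km
d/d_R = (64000) / (18710) = 3.4
Since d/d_R > 1, the body is outside the Roche limit.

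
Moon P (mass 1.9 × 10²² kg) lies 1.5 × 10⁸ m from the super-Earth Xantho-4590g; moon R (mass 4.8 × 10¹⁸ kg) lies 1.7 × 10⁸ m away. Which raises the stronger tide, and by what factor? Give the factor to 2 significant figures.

Moon P, by a factor of ≈ 5800

Tidal acceleration ∝ M/d³, so compare M/d³ for each.
Moon P: (1.9 × 10²²) / (1.5 × 10⁸)³ = 5.630 × 10⁻³
Moon R: (4.8 × 10¹⁸) / (1.7 × 10⁸)³ = 9.770 × 10⁻⁷
Ratio (larger/smaller) = 5800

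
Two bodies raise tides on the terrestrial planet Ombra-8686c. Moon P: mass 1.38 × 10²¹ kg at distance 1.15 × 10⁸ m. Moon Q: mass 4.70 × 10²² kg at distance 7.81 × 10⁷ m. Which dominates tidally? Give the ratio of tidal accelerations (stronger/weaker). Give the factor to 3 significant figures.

Moon Q, by a factor of ≈ 109

Tidal acceleration ∝ M/d³, so compare M/d³ for each.
Moon P: (1.38 × 10²¹) / (1.15 × 10⁸)³ = 9.074 × 10⁻⁴
Moon Q: (4.70 × 10²²) / (7.81 × 10⁷)³ = 9.866 × 10⁻²
Ratio (larger/smaller) = 109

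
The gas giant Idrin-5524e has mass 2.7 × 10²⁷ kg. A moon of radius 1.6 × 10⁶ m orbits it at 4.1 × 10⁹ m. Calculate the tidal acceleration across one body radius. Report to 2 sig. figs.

Δg = 2GMr/d³
   = 2 × (6.674 × 10⁻¹¹) × (2.7 × 10²⁷) × (1.6 × 10⁶) / (4.1 × 10⁹)³
   = 8.4 × 10⁻⁶ m/s²

8.4 × 10⁻⁶ m/s²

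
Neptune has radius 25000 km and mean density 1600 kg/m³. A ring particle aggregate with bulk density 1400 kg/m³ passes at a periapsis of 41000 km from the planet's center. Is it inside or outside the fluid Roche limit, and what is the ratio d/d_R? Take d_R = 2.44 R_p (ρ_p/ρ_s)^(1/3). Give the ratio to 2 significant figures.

d_R = 2.44 × (25000 km) × (1600/1400)^(1/3) = 63780 km
d/d_R = (41000) / (63780) = 0.64
Since d/d_R < 1, the body is inside the Roche limit.

inside; d/d_R ≈ 0.64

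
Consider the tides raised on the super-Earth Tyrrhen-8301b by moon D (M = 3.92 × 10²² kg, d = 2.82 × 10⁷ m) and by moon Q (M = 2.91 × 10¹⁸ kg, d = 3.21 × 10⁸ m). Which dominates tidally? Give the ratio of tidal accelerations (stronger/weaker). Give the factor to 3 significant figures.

Moon D, by a factor of ≈ 1.99 × 10⁷

Tidal acceleration ∝ M/d³, so compare M/d³ for each.
Moon D: (3.92 × 10²²) / (2.82 × 10⁷)³ = 1.748
Moon Q: (2.91 × 10¹⁸) / (3.21 × 10⁸)³ = 8.798 × 10⁻⁸
Ratio (larger/smaller) = 1.99 × 10⁷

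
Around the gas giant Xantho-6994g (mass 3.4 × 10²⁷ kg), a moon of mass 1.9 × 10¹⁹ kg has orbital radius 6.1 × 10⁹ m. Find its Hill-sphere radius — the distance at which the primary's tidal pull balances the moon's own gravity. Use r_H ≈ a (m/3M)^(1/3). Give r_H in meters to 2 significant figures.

r_H ≈ a (m/3M)^(1/3)
    = (6.1 × 10⁹) × (1.9 × 10¹⁹ / (3 × 3.4 × 10²⁷))^(1/3)
    = 7.5 × 10⁶ m

7.5 × 10⁶ m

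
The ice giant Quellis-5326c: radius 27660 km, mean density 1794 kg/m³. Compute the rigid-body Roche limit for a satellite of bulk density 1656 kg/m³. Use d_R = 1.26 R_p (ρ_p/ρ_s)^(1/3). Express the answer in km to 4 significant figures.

d_R = 1.26 × 27660 km × (1794/1656)^(1/3)
    = 35790 km

35790 km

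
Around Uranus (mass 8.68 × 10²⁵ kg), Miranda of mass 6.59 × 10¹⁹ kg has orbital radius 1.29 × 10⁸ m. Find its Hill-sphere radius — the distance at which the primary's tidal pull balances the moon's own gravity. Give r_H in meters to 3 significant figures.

r_H ≈ a (m/3M)^(1/3)
    = (1.29 × 10⁸) × (6.59 × 10¹⁹ / (3 × 8.68 × 10²⁵))^(1/3)
    = 8.16 × 10⁵ m

8.16 × 10⁵ m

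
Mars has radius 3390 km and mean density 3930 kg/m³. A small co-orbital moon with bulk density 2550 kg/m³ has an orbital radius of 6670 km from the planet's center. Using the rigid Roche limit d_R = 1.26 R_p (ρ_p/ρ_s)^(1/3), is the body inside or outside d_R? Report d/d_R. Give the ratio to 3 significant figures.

outside; d/d_R ≈ 1.35

d_R = 1.26 × (3390 km) × (3930/2550)^(1/3) = 4934 km
d/d_R = (6670) / (4934) = 1.35
Since d/d_R > 1, the body is outside the Roche limit.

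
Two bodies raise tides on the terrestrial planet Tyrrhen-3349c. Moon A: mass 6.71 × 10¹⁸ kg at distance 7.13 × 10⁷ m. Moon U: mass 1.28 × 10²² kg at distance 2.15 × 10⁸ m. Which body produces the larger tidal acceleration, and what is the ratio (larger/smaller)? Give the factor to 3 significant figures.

Moon U, by a factor of ≈ 69.6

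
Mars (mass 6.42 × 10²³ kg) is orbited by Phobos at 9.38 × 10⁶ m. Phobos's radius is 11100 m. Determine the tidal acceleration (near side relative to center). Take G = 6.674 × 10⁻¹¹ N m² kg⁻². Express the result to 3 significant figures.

1.15 × 10⁻³ m/s²

Δa = 2GMr/d³
   = 2 × (6.674 × 10⁻¹¹) × (6.42 × 10²³) × (11100) / (9.38 × 10⁶)³
   = 1.15 × 10⁻³ m/s²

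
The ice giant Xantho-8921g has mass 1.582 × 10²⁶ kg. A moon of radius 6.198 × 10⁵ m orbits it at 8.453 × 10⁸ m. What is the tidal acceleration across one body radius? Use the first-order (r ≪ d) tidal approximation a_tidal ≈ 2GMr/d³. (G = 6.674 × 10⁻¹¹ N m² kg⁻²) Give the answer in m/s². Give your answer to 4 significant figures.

2.167 × 10⁻⁵ m/s²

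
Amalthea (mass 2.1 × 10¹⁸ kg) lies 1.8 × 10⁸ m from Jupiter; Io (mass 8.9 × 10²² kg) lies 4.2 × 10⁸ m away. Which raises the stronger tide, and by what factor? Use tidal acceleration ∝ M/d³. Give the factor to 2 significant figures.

Io, by a factor of ≈ 3300

The tide-raising term goes as M/d³ (the gradient of a 1/d² field).
Amalthea: (2.1 × 10¹⁸) / (1.8 × 10⁸)³ = 3.601 × 10⁻⁷
Io: (8.9 × 10²²) / (4.2 × 10⁸)³ = 1.201 × 10⁻³
Ratio (larger/smaller) = 3300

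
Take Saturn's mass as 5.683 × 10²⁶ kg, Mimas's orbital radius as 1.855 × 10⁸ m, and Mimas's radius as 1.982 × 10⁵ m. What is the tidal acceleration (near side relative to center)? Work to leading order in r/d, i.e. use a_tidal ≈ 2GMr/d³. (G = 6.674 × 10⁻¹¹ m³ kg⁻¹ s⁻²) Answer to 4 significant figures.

2.355 × 10⁻³ m/s²

The tidal stretch is the gradient of GM/d² times the body's extent r, hence the 1/d³ dependence.
Δg = 2GMr/d³
   = 2 × (6.674 × 10⁻¹¹) × (5.683 × 10²⁶) × (1.982 × 10⁵) / (1.855 × 10⁸)³
   = 2.355 × 10⁻³ m/s²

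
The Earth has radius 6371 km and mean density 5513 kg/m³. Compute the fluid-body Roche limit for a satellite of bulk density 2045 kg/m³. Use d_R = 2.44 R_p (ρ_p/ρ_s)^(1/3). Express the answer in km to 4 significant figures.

d_R = 2.44 × 6371 km × (5513/2045)^(1/3)
    = 21640 km

21640 km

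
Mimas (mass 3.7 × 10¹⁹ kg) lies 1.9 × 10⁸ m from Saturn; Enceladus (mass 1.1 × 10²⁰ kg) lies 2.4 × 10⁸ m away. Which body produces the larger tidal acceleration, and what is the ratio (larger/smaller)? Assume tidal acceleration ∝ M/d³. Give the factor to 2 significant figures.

Enceladus, by a factor of ≈ 1.5

Tidal acceleration ∝ M/d³, so compare M/d³ for each.
Mimas: (3.7 × 10¹⁹) / (1.9 × 10⁸)³ = 5.394 × 10⁻⁶
Enceladus: (1.1 × 10²⁰) / (2.4 × 10⁸)³ = 7.957 × 10⁻⁶
Ratio (larger/smaller) = 1.5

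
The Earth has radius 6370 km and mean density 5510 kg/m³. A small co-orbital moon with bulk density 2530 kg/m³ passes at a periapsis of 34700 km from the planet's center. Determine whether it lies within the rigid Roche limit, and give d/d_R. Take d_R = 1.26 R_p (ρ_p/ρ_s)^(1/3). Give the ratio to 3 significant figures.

outside; d/d_R ≈ 3.34

d_R = 1.26 × (6370 km) × (5510/2530)^(1/3) = 10400 km
d/d_R = (34700) / (10400) = 3.34
Since d/d_R > 1, the body is outside the Roche limit.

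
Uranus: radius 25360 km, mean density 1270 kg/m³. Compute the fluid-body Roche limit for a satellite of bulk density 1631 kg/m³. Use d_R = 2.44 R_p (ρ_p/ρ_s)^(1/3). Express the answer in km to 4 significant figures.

d_R = 2.44 × 25360 km × (1270/1631)^(1/3)
    = 56930 km

56930 km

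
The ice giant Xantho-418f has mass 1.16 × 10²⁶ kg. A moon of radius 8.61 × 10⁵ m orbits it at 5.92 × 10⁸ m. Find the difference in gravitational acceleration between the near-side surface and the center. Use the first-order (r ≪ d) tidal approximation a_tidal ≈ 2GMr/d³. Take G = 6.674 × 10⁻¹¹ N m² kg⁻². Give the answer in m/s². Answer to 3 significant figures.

a_tidal = 2GMr/d³
        = 2 × (6.674 × 10⁻¹¹) × (1.16 × 10²⁶) × (8.61 × 10⁵) / (5.92 × 10⁸)³
        = 6.43 × 10⁻⁵ m/s²

6.43 × 10⁻⁵ m/s²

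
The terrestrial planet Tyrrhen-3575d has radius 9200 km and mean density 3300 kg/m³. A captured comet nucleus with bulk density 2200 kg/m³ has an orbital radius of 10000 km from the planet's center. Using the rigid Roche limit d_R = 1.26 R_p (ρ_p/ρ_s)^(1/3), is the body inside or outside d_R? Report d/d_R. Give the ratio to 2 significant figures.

inside; d/d_R ≈ 0.75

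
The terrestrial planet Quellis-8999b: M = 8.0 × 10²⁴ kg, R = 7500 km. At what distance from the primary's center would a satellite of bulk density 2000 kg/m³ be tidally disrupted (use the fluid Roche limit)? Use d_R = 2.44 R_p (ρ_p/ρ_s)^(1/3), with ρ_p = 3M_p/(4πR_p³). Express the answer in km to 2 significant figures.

24000 km

ρ_p = 3M_p/(4πR_p³) = 3 × (8.0 × 10²⁴) / (4π × (7.5 × 10⁶ m)³) = 4500 kg/m³
d_R = 2.44 × 7500 km × (4500/2000)^(1/3)
    = 24000 km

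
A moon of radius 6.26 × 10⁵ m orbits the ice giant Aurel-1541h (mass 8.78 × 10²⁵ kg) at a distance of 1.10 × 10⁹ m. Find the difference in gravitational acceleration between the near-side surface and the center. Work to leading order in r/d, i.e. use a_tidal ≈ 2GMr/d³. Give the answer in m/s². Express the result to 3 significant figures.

5.51 × 10⁻⁶ m/s²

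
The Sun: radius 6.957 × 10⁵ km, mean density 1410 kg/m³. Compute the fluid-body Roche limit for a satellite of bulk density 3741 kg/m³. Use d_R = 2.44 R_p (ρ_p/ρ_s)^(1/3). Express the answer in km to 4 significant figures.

d_R = 2.44 × 6.957 × 10⁵ km × (1410/3741)^(1/3)
    = 1.226 × 10⁶ km

1.226 × 10⁶ km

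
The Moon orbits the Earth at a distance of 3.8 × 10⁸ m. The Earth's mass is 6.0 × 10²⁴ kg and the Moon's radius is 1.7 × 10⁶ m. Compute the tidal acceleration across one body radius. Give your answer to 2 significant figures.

2.5 × 10⁻⁵ m/s²

a_tidal = 2GMr/d³
        = 2 × (6.674 × 10⁻¹¹) × (6.0 × 10²⁴) × (1.7 × 10⁶) / (3.8 × 10⁸)³
        = 2.5 × 10⁻⁵ m/s²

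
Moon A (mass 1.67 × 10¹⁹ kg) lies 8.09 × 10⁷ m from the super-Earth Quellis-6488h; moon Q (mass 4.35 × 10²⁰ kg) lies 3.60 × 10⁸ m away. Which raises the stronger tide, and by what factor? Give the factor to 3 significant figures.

Moon A, by a factor of ≈ 3.38

Tidal acceleration ∝ M/d³, so compare M/d³ for each.
Moon A: (1.67 × 10¹⁹) / (8.09 × 10⁷)³ = 3.154 × 10⁻⁵
Moon Q: (4.35 × 10²⁰) / (3.60 × 10⁸)³ = 9.324 × 10⁻⁶
Ratio (larger/smaller) = 3.38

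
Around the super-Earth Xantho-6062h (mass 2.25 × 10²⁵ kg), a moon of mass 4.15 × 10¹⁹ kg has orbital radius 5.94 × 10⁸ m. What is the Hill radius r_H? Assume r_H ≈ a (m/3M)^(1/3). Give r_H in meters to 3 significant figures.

5.05 × 10⁶ m

r_H ≈ a (m/3M)^(1/3)
    = (5.94 × 10⁸) × (4.15 × 10¹⁹ / (3 × 2.25 × 10²⁵))^(1/3)
    = 5.05 × 10⁶ m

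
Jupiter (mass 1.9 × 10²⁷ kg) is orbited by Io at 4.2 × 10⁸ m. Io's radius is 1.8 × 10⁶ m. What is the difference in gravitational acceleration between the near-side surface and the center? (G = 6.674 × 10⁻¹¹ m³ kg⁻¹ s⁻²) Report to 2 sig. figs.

6.2 × 10⁻³ m/s²

Δa = 2GMr/d³
   = 2 × (6.674 × 10⁻¹¹) × (1.9 × 10²⁷) × (1.8 × 10⁶) / (4.2 × 10⁸)³
   = 6.2 × 10⁻³ m/s²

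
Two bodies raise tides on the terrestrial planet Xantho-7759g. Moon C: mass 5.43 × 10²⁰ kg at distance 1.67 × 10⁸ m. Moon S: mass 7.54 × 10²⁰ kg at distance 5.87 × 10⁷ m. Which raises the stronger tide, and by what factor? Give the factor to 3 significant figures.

Moon S, by a factor of ≈ 32.0

The tide-raising term goes as M/d³ (the gradient of a 1/d² field).
Moon C: (5.43 × 10²⁰) / (1.67 × 10⁸)³ = 1.166 × 10⁻⁴
Moon S: (7.54 × 10²⁰) / (5.87 × 10⁷)³ = 3.728 × 10⁻³
Ratio (larger/smaller) = 32.0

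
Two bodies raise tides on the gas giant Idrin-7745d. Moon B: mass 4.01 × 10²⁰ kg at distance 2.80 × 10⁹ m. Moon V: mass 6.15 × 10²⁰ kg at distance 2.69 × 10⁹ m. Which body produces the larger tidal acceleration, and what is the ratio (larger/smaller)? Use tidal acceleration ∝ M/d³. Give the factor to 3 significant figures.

Tidal acceleration ∝ M/d³, so compare M/d³ for each.
Moon B: (4.01 × 10²⁰) / (2.80 × 10⁹)³ = 1.827 × 10⁻⁸
Moon V: (6.15 × 10²⁰) / (2.69 × 10⁹)³ = 3.159 × 10⁻⁸
Ratio (larger/smaller) = 1.73

Moon V, by a factor of ≈ 1.73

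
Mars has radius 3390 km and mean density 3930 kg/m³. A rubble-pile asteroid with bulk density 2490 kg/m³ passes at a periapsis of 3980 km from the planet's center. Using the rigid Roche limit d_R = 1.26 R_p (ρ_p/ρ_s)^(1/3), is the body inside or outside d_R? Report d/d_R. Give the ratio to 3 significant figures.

inside; d/d_R ≈ 0.800

d_R = 1.26 × (3390 km) × (3930/2490)^(1/3) = 4973 km
d/d_R = (3980) / (4973) = 0.800
Since d/d_R < 1, the body is inside the Roche limit.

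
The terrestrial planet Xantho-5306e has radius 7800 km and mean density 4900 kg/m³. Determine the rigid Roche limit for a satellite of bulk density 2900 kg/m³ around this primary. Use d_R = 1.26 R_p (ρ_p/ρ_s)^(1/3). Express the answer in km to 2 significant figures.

d_R = 1.26 × 7800 km × (4900/2900)^(1/3)
    = 12000 km

12000 km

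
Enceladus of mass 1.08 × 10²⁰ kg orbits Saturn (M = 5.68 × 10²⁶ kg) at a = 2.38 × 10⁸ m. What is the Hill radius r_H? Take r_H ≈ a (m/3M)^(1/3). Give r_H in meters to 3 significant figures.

r_H ≈ a (m/3M)^(1/3)
    = (2.38 × 10⁸) × (1.08 × 10²⁰ / (3 × 5.68 × 10²⁶))^(1/3)
    = 9.49 × 10⁵ m

9.49 × 10⁵ m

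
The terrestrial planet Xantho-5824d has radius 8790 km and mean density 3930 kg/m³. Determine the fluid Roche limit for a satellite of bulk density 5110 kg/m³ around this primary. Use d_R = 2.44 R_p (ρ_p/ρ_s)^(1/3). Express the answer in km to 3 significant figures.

d_R = 2.44 × 8790 km × (3930/5110)^(1/3)
    = 19700 km

19700 km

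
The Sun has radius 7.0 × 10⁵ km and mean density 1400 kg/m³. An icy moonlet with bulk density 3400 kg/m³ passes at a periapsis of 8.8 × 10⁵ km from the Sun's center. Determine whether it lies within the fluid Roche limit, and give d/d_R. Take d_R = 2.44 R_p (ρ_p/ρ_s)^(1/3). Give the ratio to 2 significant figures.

inside; d/d_R ≈ 0.69

d_R = 2.44 × (7.0 × 10⁵ km) × (1400/3400)^(1/3) = 1.271 × 10⁶ km
d/d_R = (8.8 × 10⁵) / (1.271 × 10⁶) = 0.69
Since d/d_R < 1, the body is inside the Roche limit.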